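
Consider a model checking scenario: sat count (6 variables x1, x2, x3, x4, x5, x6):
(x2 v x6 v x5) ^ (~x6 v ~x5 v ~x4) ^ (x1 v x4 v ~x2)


CNF with 3 clauses over 6 vars (64 assignments).
An assignment satisfies CNF iff every clause has >=1 true literal.
Check each row (bits = x1,x2,x3,x4,x5,x6; clause T/F shown):
  row 0 [000000]: clauses=FTT -> 0
  row 1 [000001]: clauses=TTT -> 1
  row 2 [000010]: clauses=TTT -> 1
  row 3 [000011]: clauses=TTT -> 1
  row 4 [000100]: clauses=FTT -> 0
  (every remaining row is evaluated the same way; all 64 results are listed next)
Full result column, 8 rows per line (x1,x2,x3 fixed per line; x4,x5,x6 runs 000..111 left to right):
  rows 0-7 [x1,x2,x3=000]: 01110110  (ones: 5)
  rows 8-15 [x1,x2,x3=001]: 01110110  (ones: 5)
  rows 16-23 [x1,x2,x3=010]: 00001110  (ones: 3)
  rows 24-31 [x1,x2,x3=011]: 00001110  (ones: 3)
  rows 32-39 [x1,x2,x3=100]: 01110110  (ones: 5)
  rows 40-47 [x1,x2,x3=101]: 01110110  (ones: 5)
  rows 48-55 [x1,x2,x3=110]: 11111110  (ones: 7)
  rows 56-63 [x1,x2,x3=111]: 11111110  (ones: 7)
Satisfying assignments = 5+5+3+3+5+5+7+7 = 40

40


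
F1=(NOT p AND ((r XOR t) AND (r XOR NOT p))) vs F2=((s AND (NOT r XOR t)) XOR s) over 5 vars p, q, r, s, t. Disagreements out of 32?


F1 = (NOT p AND ((r XOR t) AND (r XOR NOT p)))
F2 = ((s AND (NOT r XOR t)) XOR s)
Evaluate both on each of 32 rows (bits = p,q,r,s,t):
  row 0 [00000]: F1=0 F2=0 -> 0
  row 1 [00001]: F1=1 F2=0 (differ) -> 1
  row 2 [00010]: F1=0 F2=0 -> 0
  row 3 [00011]: F1=1 F2=1 -> 0
  row 4 [00100]: F1=0 F2=0 -> 0
  row 5 [00101]: F1=0 F2=0 -> 0
  row 6 [00110]: F1=0 F2=1 (differ) -> 1
  row 7 [00111]: F1=0 F2=0 -> 0
  row 8 [01000]: F1=0 F2=0 -> 0
  row 9 [01001]: F1=1 F2=0 (differ) -> 1
  row 10 [01010]: F1=0 F2=0 -> 0
  row 11 [01011]: F1=1 F2=1 -> 0
  row 12 [01100]: F1=0 F2=0 -> 0
  row 13 [01101]: F1=0 F2=0 -> 0
  row 14 [01110]: F1=0 F2=1 (differ) -> 1
  row 15 [01111]: F1=0 F2=0 -> 0
  row 16 [10000]: F1=0 F2=0 -> 0
  row 17 [10001]: F1=0 F2=0 -> 0
  row 18 [10010]: F1=0 F2=0 -> 0
  row 19 [10011]: F1=0 F2=1 (differ) -> 1
  row 20 [10100]: F1=0 F2=0 -> 0
  row 21 [10101]: F1=0 F2=0 -> 0
  row 22 [10110]: F1=0 F2=1 (differ) -> 1
  row 23 [10111]: F1=0 F2=0 -> 0
  row 24 [11000]: F1=0 F2=0 -> 0
  row 25 [11001]: F1=0 F2=0 -> 0
  row 26 [11010]: F1=0 F2=0 -> 0
  row 27 [11011]: F1=0 F2=1 (differ) -> 1
  row 28 [11100]: F1=0 F2=0 -> 0
  row 29 [11101]: F1=0 F2=0 -> 0
  row 30 [11110]: F1=0 F2=1 (differ) -> 1
  row 31 [11111]: F1=0 F2=0 -> 0
Full result column, 8 rows per line (p,q fixed per line; r,s,t runs 000..111 left to right):
  rows 0-7 [p,q=00]: 01000010  (ones: 2)
  rows 8-15 [p,q=01]: 01000010  (ones: 2)
  rows 16-23 [p,q=10]: 00010010  (ones: 2)
  rows 24-31 [p,q=11]: 00010010  (ones: 2)
Disagreements = 2+2+2+2 = 8

8


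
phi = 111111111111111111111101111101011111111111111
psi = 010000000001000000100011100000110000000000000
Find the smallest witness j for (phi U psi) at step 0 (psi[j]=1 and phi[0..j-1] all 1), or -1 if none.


(phi U psi) at 0: need smallest j with psi[j]=1 and phi[i]=1 for all i in [0,j).
Scan from step 0:
  step 0: phi=1, psi=0 -> continue
  step 1: psi=1 and phi held for [0,1) -> witness found
Witness step = 1

1


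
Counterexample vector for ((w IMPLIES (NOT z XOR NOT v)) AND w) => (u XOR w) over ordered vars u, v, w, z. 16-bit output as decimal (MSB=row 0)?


F1 = ((w IMPLIES (NOT z XOR NOT v)) AND w)
F2 = (u XOR w)
Counterexample to F1=>F2 is where F1=1 and F2=0.
Evaluate each row (bits = u,v,w,z, MSB first):
  row 0 [0000]: F1=0 F2=0 -> F1&~F2 -> 0
  row 1 [0001]: F1=0 F2=0 -> F1&~F2 -> 0
  row 2 [0010]: F1=0 F2=1 -> F1&~F2 -> 0
  row 3 [0011]: F1=1 F2=1 -> F1&~F2 -> 0
  row 4 [0100]: F1=0 F2=0 -> F1&~F2 -> 0
  row 5 [0101]: F1=0 F2=0 -> F1&~F2 -> 0
  row 6 [0110]: F1=1 F2=1 -> F1&~F2 -> 0
  row 7 [0111]: F1=0 F2=1 -> F1&~F2 -> 0
  row 8 [1000]: F1=0 F2=1 -> F1&~F2 -> 0
  row 9 [1001]: F1=0 F2=1 -> F1&~F2 -> 0
  row 10 [1010]: F1=0 F2=0 -> F1&~F2 -> 0
  row 11 [1011]: F1=1 F2=0 -> F1&~F2 -> 1
  row 12 [1100]: F1=0 F2=1 -> F1&~F2 -> 0
  row 13 [1101]: F1=0 F2=1 -> F1&~F2 -> 0
  row 14 [1110]: F1=1 F2=0 -> F1&~F2 -> 1
  row 15 [1111]: F1=0 F2=0 -> F1&~F2 -> 0
Full result column, 4 rows per line (u,v fixed per line; w,z runs 00..11 left to right):
  rows 0-3 [u,v=00]: 0000  = hex 0
  rows 4-7 [u,v=01]: 0000  = hex 0
  rows 8-11 [u,v=10]: 0001  = hex 1
  rows 12-15 [u,v=11]: 0010  = hex 2
Counterexample vector (row 0 .. row 15) = 0000000000010010
Output column grouped in 4s = 0000 0000 0001 0010 = 0x0012
Convert to decimal digit by digit (value = value*16 + digit):
  0 -> 0
  0*16 + 0 = 0
  0*16 + 1 = 1
  1*16 + 2 = 18
Decimal = 18

18


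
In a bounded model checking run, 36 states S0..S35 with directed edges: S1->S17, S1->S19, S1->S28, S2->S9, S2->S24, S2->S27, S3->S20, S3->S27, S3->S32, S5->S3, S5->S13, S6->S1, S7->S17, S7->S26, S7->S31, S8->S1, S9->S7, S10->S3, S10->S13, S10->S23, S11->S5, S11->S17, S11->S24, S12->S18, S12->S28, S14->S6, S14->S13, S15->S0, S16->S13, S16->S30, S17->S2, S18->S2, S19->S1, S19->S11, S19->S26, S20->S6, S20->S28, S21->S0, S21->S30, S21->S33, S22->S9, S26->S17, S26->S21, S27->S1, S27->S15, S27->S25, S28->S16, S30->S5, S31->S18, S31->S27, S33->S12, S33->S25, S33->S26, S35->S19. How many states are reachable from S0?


BFS from S0:
  layer 0: {S0}
Reachable set: {S0}
Count = 1

1


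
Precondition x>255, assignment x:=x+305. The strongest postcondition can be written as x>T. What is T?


Formula: sp(P, x:=E) = exists old_x. (x = E[old_x/x]) AND P[old_x/x] (old_x is the value of x before the assignment; eliminate old_x by solving x = E[old_x/x] for old_x)
Step 1: Precondition P: x>255, i.e. old_x > 255
Step 2: Assignment gives x = old_x + 305, so old_x = x - 305
Step 3: Substitute into P: x - 305 > 255
Step 4: Simplify: x > 255+305 = 560

560


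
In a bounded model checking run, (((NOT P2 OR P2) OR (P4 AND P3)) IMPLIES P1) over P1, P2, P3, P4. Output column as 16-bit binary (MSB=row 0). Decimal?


Formula: (((NOT P2 OR P2) OR (P4 AND P3)) IMPLIES P1) over P1, P2, P3, P4 (16 rows)
Evaluate each row (bits = P1,P2,P3,P4, MSB first):
  row 0 [0000]: (((NOT 0 OR 0) OR (0 AND 0)) IMPLIES 0) -> 0
  row 1 [0001]: (((NOT 0 OR 0) OR (1 AND 0)) IMPLIES 0) -> 0
  row 2 [0010]: (((NOT 0 OR 0) OR (0 AND 1)) IMPLIES 0) -> 0
  row 3 [0011]: (((NOT 0 OR 0) OR (1 AND 1)) IMPLIES 0) -> 0
  row 4 [0100]: (((NOT 1 OR 1) OR (0 AND 0)) IMPLIES 0) -> 0
  row 5 [0101]: (((NOT 1 OR 1) OR (1 AND 0)) IMPLIES 0) -> 0
  row 6 [0110]: (((NOT 1 OR 1) OR (0 AND 1)) IMPLIES 0) -> 0
  row 7 [0111]: (((NOT 1 OR 1) OR (1 AND 1)) IMPLIES 0) -> 0
  row 8 [1000]: (((NOT 0 OR 0) OR (0 AND 0)) IMPLIES 1) -> 1
  row 9 [1001]: (((NOT 0 OR 0) OR (1 AND 0)) IMPLIES 1) -> 1
  row 10 [1010]: (((NOT 0 OR 0) OR (0 AND 1)) IMPLIES 1) -> 1
  row 11 [1011]: (((NOT 0 OR 0) OR (1 AND 1)) IMPLIES 1) -> 1
  row 12 [1100]: (((NOT 1 OR 1) OR (0 AND 0)) IMPLIES 1) -> 1
  row 13 [1101]: (((NOT 1 OR 1) OR (1 AND 0)) IMPLIES 1) -> 1
  row 14 [1110]: (((NOT 1 OR 1) OR (0 AND 1)) IMPLIES 1) -> 1
  row 15 [1111]: (((NOT 1 OR 1) OR (1 AND 1)) IMPLIES 1) -> 1
Full result column, 4 rows per line (P1,P2 fixed per line; P3,P4 runs 00..11 left to right):
  rows 0-3 [P1,P2=00]: 0000  = hex 0
  rows 4-7 [P1,P2=01]: 0000  = hex 0
  rows 8-11 [P1,P2=10]: 1111  = hex F
  rows 12-15 [P1,P2=11]: 1111  = hex F
Output column (row 0 .. row 15) = 0000000011111111
Output column grouped in 4s = 0000 0000 1111 1111 = 0x00FF
Convert to decimal digit by digit (value = value*16 + digit):
  0 -> 0
  0*16 + 0 = 0
  0*16 + 15 (F) = 15
  15*16 + 15 (F) = 255
Decimal = 255

255


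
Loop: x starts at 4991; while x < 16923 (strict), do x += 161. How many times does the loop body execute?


Step 1: x goes from 4991 toward 16923 by 161; the body runs while x<16923, so iterations = ceil((bound-start)/step)
Step 2: Distance=11932
Step 3: ceil(11932/161)=75

75


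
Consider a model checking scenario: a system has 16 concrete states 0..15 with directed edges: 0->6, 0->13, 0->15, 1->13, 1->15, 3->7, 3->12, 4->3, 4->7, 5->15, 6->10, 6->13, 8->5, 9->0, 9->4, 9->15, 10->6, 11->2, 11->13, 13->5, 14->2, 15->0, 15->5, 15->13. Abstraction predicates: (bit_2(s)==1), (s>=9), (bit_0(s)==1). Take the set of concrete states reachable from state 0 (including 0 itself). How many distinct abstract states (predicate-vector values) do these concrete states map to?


BFS from 0:
Concrete reachable: {0, 5, 6, 10, 13, 15}
Abstract via predicates (bit_2(s)==1), (s>=9), (bit_0(s)==1):
  (0,0,0) <- {0}
  (0,1,0) <- {10}
  (1,0,0) <- {6}
  (1,0,1) <- {5}
  (1,1,1) <- {13, 15}
Distinct abstract states = 5

5


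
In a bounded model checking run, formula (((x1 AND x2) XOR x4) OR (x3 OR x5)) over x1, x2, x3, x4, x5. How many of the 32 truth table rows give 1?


Formula: (((x1 AND x2) XOR x4) OR (x3 OR x5)) over 5 vars (32 rows)
Evaluate each row (x1, x2, x3, x4, x5 as bits, MSB first):
  row 0 [00000]: (((0 AND 0) XOR 0) OR (0 OR 0)) -> 0
  row 1 [00001]: (((0 AND 0) XOR 0) OR (0 OR 1)) -> 1
  row 2 [00010]: (((0 AND 0) XOR 1) OR (0 OR 0)) -> 1
  row 3 [00011]: (((0 AND 0) XOR 1) OR (0 OR 1)) -> 1
  row 4 [00100]: (((0 AND 0) XOR 0) OR (1 OR 0)) -> 1
  row 5 [00101]: (((0 AND 0) XOR 0) OR (1 OR 1)) -> 1
  row 6 [00110]: (((0 AND 0) XOR 1) OR (1 OR 0)) -> 1
  row 7 [00111]: (((0 AND 0) XOR 1) OR (1 OR 1)) -> 1
  row 8 [01000]: (((0 AND 1) XOR 0) OR (0 OR 0)) -> 0
  row 9 [01001]: (((0 AND 1) XOR 0) OR (0 OR 1)) -> 1
  row 10 [01010]: (((0 AND 1) XOR 1) OR (0 OR 0)) -> 1
  row 11 [01011]: (((0 AND 1) XOR 1) OR (0 OR 1)) -> 1
  row 12 [01100]: (((0 AND 1) XOR 0) OR (1 OR 0)) -> 1
  row 13 [01101]: (((0 AND 1) XOR 0) OR (1 OR 1)) -> 1
  row 14 [01110]: (((0 AND 1) XOR 1) OR (1 OR 0)) -> 1
  row 15 [01111]: (((0 AND 1) XOR 1) OR (1 OR 1)) -> 1
  row 16 [10000]: (((1 AND 0) XOR 0) OR (0 OR 0)) -> 0
  row 17 [10001]: (((1 AND 0) XOR 0) OR (0 OR 1)) -> 1
  row 18 [10010]: (((1 AND 0) XOR 1) OR (0 OR 0)) -> 1
  row 19 [10011]: (((1 AND 0) XOR 1) OR (0 OR 1)) -> 1
  row 20 [10100]: (((1 AND 0) XOR 0) OR (1 OR 0)) -> 1
  row 21 [10101]: (((1 AND 0) XOR 0) OR (1 OR 1)) -> 1
  row 22 [10110]: (((1 AND 0) XOR 1) OR (1 OR 0)) -> 1
  row 23 [10111]: (((1 AND 0) XOR 1) OR (1 OR 1)) -> 1
  row 24 [11000]: (((1 AND 1) XOR 0) OR (0 OR 0)) -> 1
  row 25 [11001]: (((1 AND 1) XOR 0) OR (0 OR 1)) -> 1
  row 26 [11010]: (((1 AND 1) XOR 1) OR (0 OR 0)) -> 0
  row 27 [11011]: (((1 AND 1) XOR 1) OR (0 OR 1)) -> 1
  row 28 [11100]: (((1 AND 1) XOR 0) OR (1 OR 0)) -> 1
  row 29 [11101]: (((1 AND 1) XOR 0) OR (1 OR 1)) -> 1
  row 30 [11110]: (((1 AND 1) XOR 1) OR (1 OR 0)) -> 1
  row 31 [11111]: (((1 AND 1) XOR 1) OR (1 OR 1)) -> 1
Full result column, 8 rows per line (x1,x2 fixed per line; x3,x4,x5 runs 000..111 left to right):
  rows 0-7 [x1,x2=00]: 01111111  (ones: 7)
  rows 8-15 [x1,x2=01]: 01111111  (ones: 7)
  rows 16-23 [x1,x2=10]: 01111111  (ones: 7)
  rows 24-31 [x1,x2=11]: 11011111  (ones: 7)
Count of 1-rows = 7+7+7+7 = 28

28


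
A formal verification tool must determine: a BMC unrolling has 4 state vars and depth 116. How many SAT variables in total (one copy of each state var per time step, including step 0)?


BMC unrolls to depth k, creating one copy of each state var for steps 0..k.
Step count = 116 + 1 = 117 (steps 0 through 116)
Vars per step = 4
Total = 4 * 117 = 468

468


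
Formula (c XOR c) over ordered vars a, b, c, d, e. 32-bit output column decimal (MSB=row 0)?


Formula: (c XOR c) over a, b, c, d, e (32 rows)
Evaluate each row (bits = a,b,c,d,e, MSB first):
  row 0 [00000]: (0 XOR 0) -> 0
  row 1 [00001]: (0 XOR 0) -> 0
  row 2 [00010]: (0 XOR 0) -> 0
  row 3 [00011]: (0 XOR 0) -> 0
  row 4 [00100]: (1 XOR 1) -> 0
  row 5 [00101]: (1 XOR 1) -> 0
  row 6 [00110]: (1 XOR 1) -> 0
  row 7 [00111]: (1 XOR 1) -> 0
  row 8 [01000]: (0 XOR 0) -> 0
  row 9 [01001]: (0 XOR 0) -> 0
  row 10 [01010]: (0 XOR 0) -> 0
  row 11 [01011]: (0 XOR 0) -> 0
  row 12 [01100]: (1 XOR 1) -> 0
  row 13 [01101]: (1 XOR 1) -> 0
  row 14 [01110]: (1 XOR 1) -> 0
  row 15 [01111]: (1 XOR 1) -> 0
  row 16 [10000]: (0 XOR 0) -> 0
  row 17 [10001]: (0 XOR 0) -> 0
  row 18 [10010]: (0 XOR 0) -> 0
  row 19 [10011]: (0 XOR 0) -> 0
  row 20 [10100]: (1 XOR 1) -> 0
  row 21 [10101]: (1 XOR 1) -> 0
  row 22 [10110]: (1 XOR 1) -> 0
  row 23 [10111]: (1 XOR 1) -> 0
  row 24 [11000]: (0 XOR 0) -> 0
  row 25 [11001]: (0 XOR 0) -> 0
  row 26 [11010]: (0 XOR 0) -> 0
  row 27 [11011]: (0 XOR 0) -> 0
  row 28 [11100]: (1 XOR 1) -> 0
  row 29 [11101]: (1 XOR 1) -> 0
  row 30 [11110]: (1 XOR 1) -> 0
  row 31 [11111]: (1 XOR 1) -> 0
Full result column, 4 rows per line (a,b,c fixed per line; d,e runs 00..11 left to right):
  rows 0-3 [a,b,c=000]: 0000  = hex 0
  rows 4-7 [a,b,c=001]: 0000  = hex 0
  rows 8-11 [a,b,c=010]: 0000  = hex 0
  rows 12-15 [a,b,c=011]: 0000  = hex 0
  rows 16-19 [a,b,c=100]: 0000  = hex 0
  rows 20-23 [a,b,c=101]: 0000  = hex 0
  rows 24-27 [a,b,c=110]: 0000  = hex 0
  rows 28-31 [a,b,c=111]: 0000  = hex 0
Output column (row 0 .. row 31) = 00000000000000000000000000000000
Output column grouped in 4s = 0000 0000 0000 0000 0000 0000 0000 0000 = 0x00000000
Convert to decimal digit by digit (value = value*16 + digit):
  0 -> 0
  0*16 + 0 = 0
  0*16 + 0 = 0
  0*16 + 0 = 0
  0*16 + 0 = 0
  0*16 + 0 = 0
  0*16 + 0 = 0
  0*16 + 0 = 0
Decimal = 0

0


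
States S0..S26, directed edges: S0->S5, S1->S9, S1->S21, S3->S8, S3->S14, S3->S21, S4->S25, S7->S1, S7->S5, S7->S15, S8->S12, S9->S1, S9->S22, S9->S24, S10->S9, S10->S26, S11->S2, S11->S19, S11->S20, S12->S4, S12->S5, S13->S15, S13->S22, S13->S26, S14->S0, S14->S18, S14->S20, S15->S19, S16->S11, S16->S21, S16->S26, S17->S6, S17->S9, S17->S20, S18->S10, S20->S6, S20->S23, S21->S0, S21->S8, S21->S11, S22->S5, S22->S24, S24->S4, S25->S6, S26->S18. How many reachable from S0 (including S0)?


BFS from S0:
  layer 0: {S0}
  layer 1: {S5}
Reachable set: {S0, S5}
Count = 2

2


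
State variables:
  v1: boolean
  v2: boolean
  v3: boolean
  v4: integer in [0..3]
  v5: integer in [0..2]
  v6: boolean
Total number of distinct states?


State space = product of domain sizes of all variables.
Domain sizes:
  v1 (boolean): 2
  v2 (boolean): 2
  v3 (boolean): 2
  v4 (integer in [0..3]): 4
  v5 (integer in [0..2]): 3
  v6 (boolean): 2
Product = 2 * 2 * 2 * 4 * 3 * 2 = 192

192


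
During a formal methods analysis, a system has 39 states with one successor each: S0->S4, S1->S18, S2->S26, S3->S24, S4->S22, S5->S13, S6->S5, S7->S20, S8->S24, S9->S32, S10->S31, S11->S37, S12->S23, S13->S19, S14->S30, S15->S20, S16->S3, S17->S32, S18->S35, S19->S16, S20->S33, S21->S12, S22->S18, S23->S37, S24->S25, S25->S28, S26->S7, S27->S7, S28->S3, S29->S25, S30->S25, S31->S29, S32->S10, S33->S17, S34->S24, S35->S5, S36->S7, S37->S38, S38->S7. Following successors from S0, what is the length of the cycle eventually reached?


Trace from S0 until a state repeats:
  S0 -> S4 -> S22 -> S18 -> S35 -> S5 -> S13 -> S19 -> S16 -> S3 -> S24 -> S25 -> S28 -> S3
S3 first seen at step 9, revisited at step 13.
Cycle length = 13 - 9 = 4

4


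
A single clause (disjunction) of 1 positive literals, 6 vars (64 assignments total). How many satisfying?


Step 1: Total=2^6=64
Step 2: Unsat when all 1 false: 2^5=32
Step 3: Sat=64-32=32

32


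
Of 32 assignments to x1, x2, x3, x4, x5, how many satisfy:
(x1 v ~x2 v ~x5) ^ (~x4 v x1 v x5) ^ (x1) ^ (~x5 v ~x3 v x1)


CNF with 4 clauses over 5 vars (32 assignments).
An assignment satisfies CNF iff every clause has >=1 true literal.
Check each row (bits = x1,x2,x3,x4,x5; clause T/F shown):
  row 0 [00000]: clauses=TTFT -> 0
  row 1 [00001]: clauses=TTFT -> 0
  row 2 [00010]: clauses=TFFT -> 0
  row 3 [00011]: clauses=TTFT -> 0
  row 4 [00100]: clauses=TTFT -> 0
  row 5 [00101]: clauses=TTFF -> 0
  row 6 [00110]: clauses=TFFT -> 0
  row 7 [00111]: clauses=TTFF -> 0
  row 8 [01000]: clauses=TTFT -> 0
  row 9 [01001]: clauses=FTFT -> 0
  row 10 [01010]: clauses=TFFT -> 0
  row 11 [01011]: clauses=FTFT -> 0
  row 12 [01100]: clauses=TTFT -> 0
  row 13 [01101]: clauses=FTFF -> 0
  row 14 [01110]: clauses=TFFT -> 0
  row 15 [01111]: clauses=FTFF -> 0
  row 16 [10000]: clauses=TTTT -> 1
  row 17 [10001]: clauses=TTTT -> 1
  row 18 [10010]: clauses=TTTT -> 1
  row 19 [10011]: clauses=TTTT -> 1
  row 20 [10100]: clauses=TTTT -> 1
  row 21 [10101]: clauses=TTTT -> 1
  row 22 [10110]: clauses=TTTT -> 1
  row 23 [10111]: clauses=TTTT -> 1
  row 24 [11000]: clauses=TTTT -> 1
  row 25 [11001]: clauses=TTTT -> 1
  row 26 [11010]: clauses=TTTT -> 1
  row 27 [11011]: clauses=TTTT -> 1
  row 28 [11100]: clauses=TTTT -> 1
  row 29 [11101]: clauses=TTTT -> 1
  row 30 [11110]: clauses=TTTT -> 1
  row 31 [11111]: clauses=TTTT -> 1
Full result column, 8 rows per line (x1,x2 fixed per line; x3,x4,x5 runs 000..111 left to right):
  rows 0-7 [x1,x2=00]: 00000000  (ones: 0)
  rows 8-15 [x1,x2=01]: 00000000  (ones: 0)
  rows 16-23 [x1,x2=10]: 11111111  (ones: 8)
  rows 24-31 [x1,x2=11]: 11111111  (ones: 8)
Satisfying assignments = 0+0+8+8 = 16

16


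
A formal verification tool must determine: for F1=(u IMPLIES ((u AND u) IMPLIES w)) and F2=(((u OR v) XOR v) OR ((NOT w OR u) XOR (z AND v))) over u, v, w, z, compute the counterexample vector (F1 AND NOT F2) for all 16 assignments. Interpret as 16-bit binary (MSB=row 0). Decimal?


F1 = (u IMPLIES ((u AND u) IMPLIES w))
F2 = (((u OR v) XOR v) OR ((NOT w OR u) XOR (z AND v)))
Counterexample to F1=>F2 is where F1=1 and F2=0.
Evaluate each row (bits = u,v,w,z, MSB first):
  row 0 [0000]: F1=1 F2=1 -> F1&~F2 -> 0
  row 1 [0001]: F1=1 F2=1 -> F1&~F2 -> 0
  row 2 [0010]: F1=1 F2=0 -> F1&~F2 -> 1
  row 3 [0011]: F1=1 F2=0 -> F1&~F2 -> 1
  row 4 [0100]: F1=1 F2=1 -> F1&~F2 -> 0
  row 5 [0101]: F1=1 F2=0 -> F1&~F2 -> 1
  row 6 [0110]: F1=1 F2=0 -> F1&~F2 -> 1
  row 7 [0111]: F1=1 F2=1 -> F1&~F2 -> 0
  row 8 [1000]: F1=0 F2=1 -> F1&~F2 -> 0
  row 9 [1001]: F1=0 F2=1 -> F1&~F2 -> 0
  row 10 [1010]: F1=1 F2=1 -> F1&~F2 -> 0
  row 11 [1011]: F1=1 F2=1 -> F1&~F2 -> 0
  row 12 [1100]: F1=0 F2=1 -> F1&~F2 -> 0
  row 13 [1101]: F1=0 F2=0 -> F1&~F2 -> 0
  row 14 [1110]: F1=1 F2=1 -> F1&~F2 -> 0
  row 15 [1111]: F1=1 F2=0 -> F1&~F2 -> 1
Full result column, 4 rows per line (u,v fixed per line; w,z runs 00..11 left to right):
  rows 0-3 [u,v=00]: 0011  = hex 3
  rows 4-7 [u,v=01]: 0110  = hex 6
  rows 8-11 [u,v=10]: 0000  = hex 0
  rows 12-15 [u,v=11]: 0001  = hex 1
Counterexample vector (row 0 .. row 15) = 0011011000000001
Output column grouped in 4s = 0011 0110 0000 0001 = 0x3601
Convert to decimal digit by digit (value = value*16 + digit):
  3 -> 3
  3*16 + 6 = 54
  54*16 + 0 = 864
  864*16 + 1 = 13825
Decimal = 13825

13825


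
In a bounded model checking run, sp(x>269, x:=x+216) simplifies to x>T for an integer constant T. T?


Formula: sp(P, x:=E) = exists old_x. (x = E[old_x/x]) AND P[old_x/x] (old_x is the value of x before the assignment; eliminate old_x by solving x = E[old_x/x] for old_x)
Step 1: Precondition P: x>269, i.e. old_x > 269
Step 2: Assignment gives x = old_x + 216, so old_x = x - 216
Step 3: Substitute into P: x - 216 > 269
Step 4: Simplify: x > 269+216 = 485

485


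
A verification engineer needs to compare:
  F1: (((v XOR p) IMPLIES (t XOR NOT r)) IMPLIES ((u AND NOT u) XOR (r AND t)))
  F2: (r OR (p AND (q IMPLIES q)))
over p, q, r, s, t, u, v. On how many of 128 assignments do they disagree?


F1 = (((v XOR p) IMPLIES (t XOR NOT r)) IMPLIES ((u AND NOT u) XOR (r AND t)))
F2 = (r OR (p AND (q IMPLIES q)))
Evaluate both on each of 128 rows (bits = p,q,r,s,t,u,v):
  row 0 [0000000]: F1=0 F2=0 -> 0
  row 1 [0000001]: F1=0 F2=0 -> 0
  row 2 [0000010]: F1=0 F2=0 -> 0
  row 3 [0000011]: F1=0 F2=0 -> 0
  row 4 [0000100]: F1=0 F2=0 -> 0
  (every remaining row is evaluated the same way; all 128 results are listed next)
Full result column, 8 rows per line (p,q,r,s fixed per line; t,u,v runs 000..111 left to right):
  rows 0-7 [p,q,r,s=0000]: 00000101  (ones: 2)
  rows 8-15 [p,q,r,s=0001]: 00000101  (ones: 2)
  rows 16-23 [p,q,r,s=0010]: 10100000  (ones: 2)
  rows 24-31 [p,q,r,s=0011]: 10100000  (ones: 2)
  rows 32-39 [p,q,r,s=0100]: 00000101  (ones: 2)
  rows 40-47 [p,q,r,s=0101]: 00000101  (ones: 2)
  rows 48-55 [p,q,r,s=0110]: 10100000  (ones: 2)
  rows 56-63 [p,q,r,s=0111]: 10100000  (ones: 2)
  rows 64-71 [p,q,r,s=1000]: 11110101  (ones: 6)
  rows 72-79 [p,q,r,s=1001]: 11110101  (ones: 6)
  rows 80-87 [p,q,r,s=1010]: 01010000  (ones: 2)
  rows 88-95 [p,q,r,s=1011]: 01010000  (ones: 2)
  rows 96-103 [p,q,r,s=1100]: 11110101  (ones: 6)
  rows 104-111 [p,q,r,s=1101]: 11110101  (ones: 6)
  rows 112-119 [p,q,r,s=1110]: 01010000  (ones: 2)
  rows 120-127 [p,q,r,s=1111]: 01010000  (ones: 2)
Disagreements = 2+2+2+2+2+2+2+2+6+6+2+2+6+6+2+2 = 48

48


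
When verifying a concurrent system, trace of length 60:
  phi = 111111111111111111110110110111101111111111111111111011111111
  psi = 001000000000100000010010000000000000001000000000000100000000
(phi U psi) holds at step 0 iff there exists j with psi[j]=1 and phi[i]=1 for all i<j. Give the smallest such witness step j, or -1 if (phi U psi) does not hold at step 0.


(phi U psi) at 0: need smallest j with psi[j]=1 and phi[i]=1 for all i in [0,j).
Scan from step 0:
  step 0: phi=1, psi=0 -> continue
  step 1: phi=1, psi=0 -> continue
  step 2: psi=1 and phi held for [0,2) -> witness found
Witness step = 2

2


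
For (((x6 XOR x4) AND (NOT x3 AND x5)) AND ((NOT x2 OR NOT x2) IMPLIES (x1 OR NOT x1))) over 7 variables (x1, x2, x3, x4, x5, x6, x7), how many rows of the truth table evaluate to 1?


Formula: (((x6 XOR x4) AND (NOT x3 AND x5)) AND ((NOT x2 OR NOT x2) IMPLIES (x1 OR NOT x1))) over 7 vars (128 rows)
Evaluate each row (x1, x2, x3, x4, x5, x6, x7 as bits, MSB first):
  row 0 [0000000]: (((0 XOR 0) AND (NOT 0 AND 0)) AND ((NOT 0 OR NOT 0) IMPLIES (0 OR NOT 0))) -> 0
  row 1 [0000001]: (((0 XOR 0) AND (NOT 0 AND 0)) AND ((NOT 0 OR NOT 0) IMPLIES (0 OR NOT 0))) -> 0
  row 2 [0000010]: (((1 XOR 0) AND (NOT 0 AND 0)) AND ((NOT 0 OR NOT 0) IMPLIES (0 OR NOT 0))) -> 0
  row 3 [0000011]: (((1 XOR 0) AND (NOT 0 AND 0)) AND ((NOT 0 OR NOT 0) IMPLIES (0 OR NOT 0))) -> 0
  row 4 [0000100]: (((0 XOR 0) AND (NOT 0 AND 1)) AND ((NOT 0 OR NOT 0) IMPLIES (0 OR NOT 0))) -> 0
  (every remaining row is evaluated the same way; all 128 results are listed next)
Full result column, 8 rows per line (x1,x2,x3,x4 fixed per line; x5,x6,x7 runs 000..111 left to right):
  rows 0-7 [x1,x2,x3,x4=0000]: 00000011  (ones: 2)
  rows 8-15 [x1,x2,x3,x4=0001]: 00001100  (ones: 2)
  rows 16-23 [x1,x2,x3,x4=0010]: 00000000  (ones: 0)
  rows 24-31 [x1,x2,x3,x4=0011]: 00000000  (ones: 0)
  rows 32-39 [x1,x2,x3,x4=0100]: 00000011  (ones: 2)
  rows 40-47 [x1,x2,x3,x4=0101]: 00001100  (ones: 2)
  rows 48-55 [x1,x2,x3,x4=0110]: 00000000  (ones: 0)
  rows 56-63 [x1,x2,x3,x4=0111]: 00000000  (ones: 0)
  rows 64-71 [x1,x2,x3,x4=1000]: 00000011  (ones: 2)
  rows 72-79 [x1,x2,x3,x4=1001]: 00001100  (ones: 2)
  rows 80-87 [x1,x2,x3,x4=1010]: 00000000  (ones: 0)
  rows 88-95 [x1,x2,x3,x4=1011]: 00000000  (ones: 0)
  rows 96-103 [x1,x2,x3,x4=1100]: 00000011  (ones: 2)
  rows 104-111 [x1,x2,x3,x4=1101]: 00001100  (ones: 2)
  rows 112-119 [x1,x2,x3,x4=1110]: 00000000  (ones: 0)
  rows 120-127 [x1,x2,x3,x4=1111]: 00000000  (ones: 0)
Count of 1-rows = 2+2+0+0+2+2+0+0+2+2+0+0+2+2+0+0 = 16

16


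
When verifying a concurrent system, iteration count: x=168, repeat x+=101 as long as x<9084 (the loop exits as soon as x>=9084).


Step 1: x goes from 168 toward 9084 by 101; the body runs while x<9084, so iterations = ceil((bound-start)/step)
Step 2: Distance=8916
Step 3: ceil(8916/101)=89

89


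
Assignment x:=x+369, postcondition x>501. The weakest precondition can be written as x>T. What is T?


Formula: wp(x:=E, P) = P[E/x] (substitute E for x in postcondition)
Step 1: Postcondition: x>501
Step 2: Substitute x+369 for x: x+369>501
Step 3: Solve for x: x > 501-369 = 132

132


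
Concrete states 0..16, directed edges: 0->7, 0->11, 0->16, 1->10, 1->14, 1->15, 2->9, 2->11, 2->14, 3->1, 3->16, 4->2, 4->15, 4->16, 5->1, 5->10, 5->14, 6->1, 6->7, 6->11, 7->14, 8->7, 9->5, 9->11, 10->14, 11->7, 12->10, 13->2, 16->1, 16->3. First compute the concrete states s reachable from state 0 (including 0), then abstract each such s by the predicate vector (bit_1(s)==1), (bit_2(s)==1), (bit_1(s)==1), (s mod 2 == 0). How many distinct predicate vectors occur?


BFS from 0:
Concrete reachable: {0, 1, 3, 7, 10, 11, 14, 15, 16}
Abstract via predicates (bit_1(s)==1), (bit_2(s)==1), (bit_1(s)==1), (s mod 2 == 0):
  (0,0,0,0) <- {1}
  (0,0,0,1) <- {0, 16}
  (1,0,1,0) <- {3, 11}
  (1,0,1,1) <- {10}
  (1,1,1,0) <- {7, 15}
  (1,1,1,1) <- {14}
Distinct abstract states = 6

6


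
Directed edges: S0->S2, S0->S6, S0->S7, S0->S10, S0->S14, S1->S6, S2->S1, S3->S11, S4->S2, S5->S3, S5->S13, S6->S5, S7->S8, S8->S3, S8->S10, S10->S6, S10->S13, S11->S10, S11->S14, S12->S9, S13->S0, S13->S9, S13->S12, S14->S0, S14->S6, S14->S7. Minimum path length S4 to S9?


BFS layer-by-layer from S4:
  dist 0: {S4}
  dist 1: {S2}
  dist 2: {S1}
  dist 3: {S6}
  dist 4: {S5}
  dist 5: {S3, S13}
  dist 6: {S0, S9, S11, S12}
  -> S9 reached at distance 6
Shortest path length = 6

6


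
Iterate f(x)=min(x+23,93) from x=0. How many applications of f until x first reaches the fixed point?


Step 1: x=0, cap=93, increment=23
Step 2: x grows by 23 each step until capped at 93; fixed point is x=93
Step 3: iterations = ceil(93/23) = 5

5


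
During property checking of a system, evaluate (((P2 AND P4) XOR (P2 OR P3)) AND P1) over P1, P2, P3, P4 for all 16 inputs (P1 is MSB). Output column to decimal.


Formula: (((P2 AND P4) XOR (P2 OR P3)) AND P1) over P1, P2, P3, P4 (16 rows)
Evaluate each row (bits = P1,P2,P3,P4, MSB first):
  row 0 [0000]: (((0 AND 0) XOR (0 OR 0)) AND 0) -> 0
  row 1 [0001]: (((0 AND 1) XOR (0 OR 0)) AND 0) -> 0
  row 2 [0010]: (((0 AND 0) XOR (0 OR 1)) AND 0) -> 0
  row 3 [0011]: (((0 AND 1) XOR (0 OR 1)) AND 0) -> 0
  row 4 [0100]: (((1 AND 0) XOR (1 OR 0)) AND 0) -> 0
  row 5 [0101]: (((1 AND 1) XOR (1 OR 0)) AND 0) -> 0
  row 6 [0110]: (((1 AND 0) XOR (1 OR 1)) AND 0) -> 0
  row 7 [0111]: (((1 AND 1) XOR (1 OR 1)) AND 0) -> 0
  row 8 [1000]: (((0 AND 0) XOR (0 OR 0)) AND 1) -> 0
  row 9 [1001]: (((0 AND 1) XOR (0 OR 0)) AND 1) -> 0
  row 10 [1010]: (((0 AND 0) XOR (0 OR 1)) AND 1) -> 1
  row 11 [1011]: (((0 AND 1) XOR (0 OR 1)) AND 1) -> 1
  row 12 [1100]: (((1 AND 0) XOR (1 OR 0)) AND 1) -> 1
  row 13 [1101]: (((1 AND 1) XOR (1 OR 0)) AND 1) -> 0
  row 14 [1110]: (((1 AND 0) XOR (1 OR 1)) AND 1) -> 1
  row 15 [1111]: (((1 AND 1) XOR (1 OR 1)) AND 1) -> 0
Full result column, 4 rows per line (P1,P2 fixed per line; P3,P4 runs 00..11 left to right):
  rows 0-3 [P1,P2=00]: 0000  = hex 0
  rows 4-7 [P1,P2=01]: 0000  = hex 0
  rows 8-11 [P1,P2=10]: 0011  = hex 3
  rows 12-15 [P1,P2=11]: 1010  = hex A
Output column (row 0 .. row 15) = 0000000000111010
Output column grouped in 4s = 0000 0000 0011 1010 = 0x003A
Convert to decimal digit by digit (value = value*16 + digit):
  0 -> 0
  0*16 + 0 = 0
  0*16 + 3 = 3
  3*16 + 10 (A) = 58
Decimal = 58

58


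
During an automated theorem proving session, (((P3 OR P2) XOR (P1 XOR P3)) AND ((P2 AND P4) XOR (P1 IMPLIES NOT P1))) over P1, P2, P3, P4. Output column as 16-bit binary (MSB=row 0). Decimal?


Formula: (((P3 OR P2) XOR (P1 XOR P3)) AND ((P2 AND P4) XOR (P1 IMPLIES NOT P1))) over P1, P2, P3, P4 (16 rows)
Evaluate each row (bits = P1,P2,P3,P4, MSB first):
  row 0 [0000]: (((0 OR 0) XOR (0 XOR 0)) AND ((0 AND 0) XOR (0 IMPLIES NOT 0))) -> 0
  row 1 [0001]: (((0 OR 0) XOR (0 XOR 0)) AND ((0 AND 1) XOR (0 IMPLIES NOT 0))) -> 0
  row 2 [0010]: (((1 OR 0) XOR (0 XOR 1)) AND ((0 AND 0) XOR (0 IMPLIES NOT 0))) -> 0
  row 3 [0011]: (((1 OR 0) XOR (0 XOR 1)) AND ((0 AND 1) XOR (0 IMPLIES NOT 0))) -> 0
  row 4 [0100]: (((0 OR 1) XOR (0 XOR 0)) AND ((1 AND 0) XOR (0 IMPLIES NOT 0))) -> 1
  row 5 [0101]: (((0 OR 1) XOR (0 XOR 0)) AND ((1 AND 1) XOR (0 IMPLIES NOT 0))) -> 0
  row 6 [0110]: (((1 OR 1) XOR (0 XOR 1)) AND ((1 AND 0) XOR (0 IMPLIES NOT 0))) -> 0
  row 7 [0111]: (((1 OR 1) XOR (0 XOR 1)) AND ((1 AND 1) XOR (0 IMPLIES NOT 0))) -> 0
  row 8 [1000]: (((0 OR 0) XOR (1 XOR 0)) AND ((0 AND 0) XOR (1 IMPLIES NOT 1))) -> 0
  row 9 [1001]: (((0 OR 0) XOR (1 XOR 0)) AND ((0 AND 1) XOR (1 IMPLIES NOT 1))) -> 0
  row 10 [1010]: (((1 OR 0) XOR (1 XOR 1)) AND ((0 AND 0) XOR (1 IMPLIES NOT 1))) -> 0
  row 11 [1011]: (((1 OR 0) XOR (1 XOR 1)) AND ((0 AND 1) XOR (1 IMPLIES NOT 1))) -> 0
  row 12 [1100]: (((0 OR 1) XOR (1 XOR 0)) AND ((1 AND 0) XOR (1 IMPLIES NOT 1))) -> 0
  row 13 [1101]: (((0 OR 1) XOR (1 XOR 0)) AND ((1 AND 1) XOR (1 IMPLIES NOT 1))) -> 0
  row 14 [1110]: (((1 OR 1) XOR (1 XOR 1)) AND ((1 AND 0) XOR (1 IMPLIES NOT 1))) -> 0
  row 15 [1111]: (((1 OR 1) XOR (1 XOR 1)) AND ((1 AND 1) XOR (1 IMPLIES NOT 1))) -> 1
Full result column, 4 rows per line (P1,P2 fixed per line; P3,P4 runs 00..11 left to right):
  rows 0-3 [P1,P2=00]: 0000  = hex 0
  rows 4-7 [P1,P2=01]: 1000  = hex 8
  rows 8-11 [P1,P2=10]: 0000  = hex 0
  rows 12-15 [P1,P2=11]: 0001  = hex 1
Output column (row 0 .. row 15) = 0000100000000001
Output column grouped in 4s = 0000 1000 0000 0001 = 0x0801
Convert to decimal digit by digit (value = value*16 + digit):
  0 -> 0
  0*16 + 8 = 8
  8*16 + 0 = 128
  128*16 + 1 = 2049
Decimal = 2049

2049


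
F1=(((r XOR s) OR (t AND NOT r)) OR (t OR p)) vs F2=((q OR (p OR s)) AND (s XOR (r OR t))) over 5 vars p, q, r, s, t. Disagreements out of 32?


F1 = (((r XOR s) OR (t AND NOT r)) OR (t OR p))
F2 = ((q OR (p OR s)) AND (s XOR (r OR t)))
Evaluate both on each of 32 rows (bits = p,q,r,s,t):
  row 0 [00000]: F1=0 F2=0 -> 0
  row 1 [00001]: F1=1 F2=0 (differ) -> 1
  row 2 [00010]: F1=1 F2=1 -> 0
  row 3 [00011]: F1=1 F2=0 (differ) -> 1
  row 4 [00100]: F1=1 F2=0 (differ) -> 1
  row 5 [00101]: F1=1 F2=0 (differ) -> 1
  row 6 [00110]: F1=0 F2=0 -> 0
  row 7 [00111]: F1=1 F2=0 (differ) -> 1
  row 8 [01000]: F1=0 F2=0 -> 0
  row 9 [01001]: F1=1 F2=1 -> 0
  row 10 [01010]: F1=1 F2=1 -> 0
  row 11 [01011]: F1=1 F2=0 (differ) -> 1
  row 12 [01100]: F1=1 F2=1 -> 0
  row 13 [01101]: F1=1 F2=1 -> 0
  row 14 [01110]: F1=0 F2=0 -> 0
  row 15 [01111]: F1=1 F2=0 (differ) -> 1
  row 16 [10000]: F1=1 F2=0 (differ) -> 1
  row 17 [10001]: F1=1 F2=1 -> 0
  row 18 [10010]: F1=1 F2=1 -> 0
  row 19 [10011]: F1=1 F2=0 (differ) -> 1
  row 20 [10100]: F1=1 F2=1 -> 0
  row 21 [10101]: F1=1 F2=1 -> 0
  row 22 [10110]: F1=1 F2=0 (differ) -> 1
  row 23 [10111]: F1=1 F2=0 (differ) -> 1
  row 24 [11000]: F1=1 F2=0 (differ) -> 1
  row 25 [11001]: F1=1 F2=1 -> 0
  row 26 [11010]: F1=1 F2=1 -> 0
  row 27 [11011]: F1=1 F2=0 (differ) -> 1
  row 28 [11100]: F1=1 F2=1 -> 0
  row 29 [11101]: F1=1 F2=1 -> 0
  row 30 [11110]: F1=1 F2=0 (differ) -> 1
  row 31 [11111]: F1=1 F2=0 (differ) -> 1
Full result column, 8 rows per line (p,q fixed per line; r,s,t runs 000..111 left to right):
  rows 0-7 [p,q=00]: 01011101  (ones: 5)
  rows 8-15 [p,q=01]: 00010001  (ones: 2)
  rows 16-23 [p,q=10]: 10010011  (ones: 4)
  rows 24-31 [p,q=11]: 10010011  (ones: 4)
Disagreements = 5+2+4+4 = 15

15


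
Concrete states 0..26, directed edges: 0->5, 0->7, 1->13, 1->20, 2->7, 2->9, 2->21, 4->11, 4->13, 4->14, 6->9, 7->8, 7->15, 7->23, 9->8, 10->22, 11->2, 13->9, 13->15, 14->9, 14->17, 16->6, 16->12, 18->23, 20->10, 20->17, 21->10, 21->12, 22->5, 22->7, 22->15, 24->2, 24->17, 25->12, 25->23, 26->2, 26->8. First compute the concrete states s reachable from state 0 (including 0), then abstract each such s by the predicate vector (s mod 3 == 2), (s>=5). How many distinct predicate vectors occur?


BFS from 0:
Concrete reachable: {0, 5, 7, 8, 15, 23}
Abstract via predicates (s mod 3 == 2), (s>=5):
  (0,0) <- {0}
  (0,1) <- {7, 15}
  (1,1) <- {5, 8, 23}
Distinct abstract states = 3

3


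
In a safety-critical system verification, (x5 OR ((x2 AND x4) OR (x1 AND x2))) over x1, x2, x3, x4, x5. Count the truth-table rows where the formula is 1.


Formula: (x5 OR ((x2 AND x4) OR (x1 AND x2))) over 5 vars (32 rows)
Evaluate each row (x1, x2, x3, x4, x5 as bits, MSB first):
  row 0 [00000]: (0 OR ((0 AND 0) OR (0 AND 0))) -> 0
  row 1 [00001]: (1 OR ((0 AND 0) OR (0 AND 0))) -> 1
  row 2 [00010]: (0 OR ((0 AND 1) OR (0 AND 0))) -> 0
  row 3 [00011]: (1 OR ((0 AND 1) OR (0 AND 0))) -> 1
  row 4 [00100]: (0 OR ((0 AND 0) OR (0 AND 0))) -> 0
  row 5 [00101]: (1 OR ((0 AND 0) OR (0 AND 0))) -> 1
  row 6 [00110]: (0 OR ((0 AND 1) OR (0 AND 0))) -> 0
  row 7 [00111]: (1 OR ((0 AND 1) OR (0 AND 0))) -> 1
  row 8 [01000]: (0 OR ((1 AND 0) OR (0 AND 1))) -> 0
  row 9 [01001]: (1 OR ((1 AND 0) OR (0 AND 1))) -> 1
  row 10 [01010]: (0 OR ((1 AND 1) OR (0 AND 1))) -> 1
  row 11 [01011]: (1 OR ((1 AND 1) OR (0 AND 1))) -> 1
  row 12 [01100]: (0 OR ((1 AND 0) OR (0 AND 1))) -> 0
  row 13 [01101]: (1 OR ((1 AND 0) OR (0 AND 1))) -> 1
  row 14 [01110]: (0 OR ((1 AND 1) OR (0 AND 1))) -> 1
  row 15 [01111]: (1 OR ((1 AND 1) OR (0 AND 1))) -> 1
  row 16 [10000]: (0 OR ((0 AND 0) OR (1 AND 0))) -> 0
  row 17 [10001]: (1 OR ((0 AND 0) OR (1 AND 0))) -> 1
  row 18 [10010]: (0 OR ((0 AND 1) OR (1 AND 0))) -> 0
  row 19 [10011]: (1 OR ((0 AND 1) OR (1 AND 0))) -> 1
  row 20 [10100]: (0 OR ((0 AND 0) OR (1 AND 0))) -> 0
  row 21 [10101]: (1 OR ((0 AND 0) OR (1 AND 0))) -> 1
  row 22 [10110]: (0 OR ((0 AND 1) OR (1 AND 0))) -> 0
  row 23 [10111]: (1 OR ((0 AND 1) OR (1 AND 0))) -> 1
  row 24 [11000]: (0 OR ((1 AND 0) OR (1 AND 1))) -> 1
  row 25 [11001]: (1 OR ((1 AND 0) OR (1 AND 1))) -> 1
  row 26 [11010]: (0 OR ((1 AND 1) OR (1 AND 1))) -> 1
  row 27 [11011]: (1 OR ((1 AND 1) OR (1 AND 1))) -> 1
  row 28 [11100]: (0 OR ((1 AND 0) OR (1 AND 1))) -> 1
  row 29 [11101]: (1 OR ((1 AND 0) OR (1 AND 1))) -> 1
  row 30 [11110]: (0 OR ((1 AND 1) OR (1 AND 1))) -> 1
  row 31 [11111]: (1 OR ((1 AND 1) OR (1 AND 1))) -> 1
Full result column, 8 rows per line (x1,x2 fixed per line; x3,x4,x5 runs 000..111 left to right):
  rows 0-7 [x1,x2=00]: 01010101  (ones: 4)
  rows 8-15 [x1,x2=01]: 01110111  (ones: 6)
  rows 16-23 [x1,x2=10]: 01010101  (ones: 4)
  rows 24-31 [x1,x2=11]: 11111111  (ones: 8)
Count of 1-rows = 4+6+4+8 = 22

22


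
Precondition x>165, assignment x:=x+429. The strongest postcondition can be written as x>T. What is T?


Formula: sp(P, x:=E) = exists old_x. (x = E[old_x/x]) AND P[old_x/x] (old_x is the value of x before the assignment; eliminate old_x by solving x = E[old_x/x] for old_x)
Step 1: Precondition P: x>165, i.e. old_x > 165
Step 2: Assignment gives x = old_x + 429, so old_x = x - 429
Step 3: Substitute into P: x - 429 > 165
Step 4: Simplify: x > 165+429 = 594

594


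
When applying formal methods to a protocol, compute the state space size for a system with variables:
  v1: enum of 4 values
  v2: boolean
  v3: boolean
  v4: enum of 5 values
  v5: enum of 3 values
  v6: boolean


State space = product of domain sizes of all variables.
Domain sizes:
  v1 (enum of 4 values): 4
  v2 (boolean): 2
  v3 (boolean): 2
  v4 (enum of 5 values): 5
  v5 (enum of 3 values): 3
  v6 (boolean): 2
Product = 4 * 2 * 2 * 5 * 3 * 2 = 480

480


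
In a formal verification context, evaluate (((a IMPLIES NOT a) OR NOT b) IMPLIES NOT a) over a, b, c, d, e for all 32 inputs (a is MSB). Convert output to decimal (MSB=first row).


Formula: (((a IMPLIES NOT a) OR NOT b) IMPLIES NOT a) over a, b, c, d, e (32 rows)
Evaluate each row (bits = a,b,c,d,e, MSB first):
  row 0 [00000]: (((0 IMPLIES NOT 0) OR NOT 0) IMPLIES NOT 0) -> 1
  row 1 [00001]: (((0 IMPLIES NOT 0) OR NOT 0) IMPLIES NOT 0) -> 1
  row 2 [00010]: (((0 IMPLIES NOT 0) OR NOT 0) IMPLIES NOT 0) -> 1
  row 3 [00011]: (((0 IMPLIES NOT 0) OR NOT 0) IMPLIES NOT 0) -> 1
  row 4 [00100]: (((0 IMPLIES NOT 0) OR NOT 0) IMPLIES NOT 0) -> 1
  row 5 [00101]: (((0 IMPLIES NOT 0) OR NOT 0) IMPLIES NOT 0) -> 1
  row 6 [00110]: (((0 IMPLIES NOT 0) OR NOT 0) IMPLIES NOT 0) -> 1
  row 7 [00111]: (((0 IMPLIES NOT 0) OR NOT 0) IMPLIES NOT 0) -> 1
  row 8 [01000]: (((0 IMPLIES NOT 0) OR NOT 1) IMPLIES NOT 0) -> 1
  row 9 [01001]: (((0 IMPLIES NOT 0) OR NOT 1) IMPLIES NOT 0) -> 1
  row 10 [01010]: (((0 IMPLIES NOT 0) OR NOT 1) IMPLIES NOT 0) -> 1
  row 11 [01011]: (((0 IMPLIES NOT 0) OR NOT 1) IMPLIES NOT 0) -> 1
  row 12 [01100]: (((0 IMPLIES NOT 0) OR NOT 1) IMPLIES NOT 0) -> 1
  row 13 [01101]: (((0 IMPLIES NOT 0) OR NOT 1) IMPLIES NOT 0) -> 1
  row 14 [01110]: (((0 IMPLIES NOT 0) OR NOT 1) IMPLIES NOT 0) -> 1
  row 15 [01111]: (((0 IMPLIES NOT 0) OR NOT 1) IMPLIES NOT 0) -> 1
  row 16 [10000]: (((1 IMPLIES NOT 1) OR NOT 0) IMPLIES NOT 1) -> 0
  row 17 [10001]: (((1 IMPLIES NOT 1) OR NOT 0) IMPLIES NOT 1) -> 0
  row 18 [10010]: (((1 IMPLIES NOT 1) OR NOT 0) IMPLIES NOT 1) -> 0
  row 19 [10011]: (((1 IMPLIES NOT 1) OR NOT 0) IMPLIES NOT 1) -> 0
  row 20 [10100]: (((1 IMPLIES NOT 1) OR NOT 0) IMPLIES NOT 1) -> 0
  row 21 [10101]: (((1 IMPLIES NOT 1) OR NOT 0) IMPLIES NOT 1) -> 0
  row 22 [10110]: (((1 IMPLIES NOT 1) OR NOT 0) IMPLIES NOT 1) -> 0
  row 23 [10111]: (((1 IMPLIES NOT 1) OR NOT 0) IMPLIES NOT 1) -> 0
  row 24 [11000]: (((1 IMPLIES NOT 1) OR NOT 1) IMPLIES NOT 1) -> 1
  row 25 [11001]: (((1 IMPLIES NOT 1) OR NOT 1) IMPLIES NOT 1) -> 1
  row 26 [11010]: (((1 IMPLIES NOT 1) OR NOT 1) IMPLIES NOT 1) -> 1
  row 27 [11011]: (((1 IMPLIES NOT 1) OR NOT 1) IMPLIES NOT 1) -> 1
  row 28 [11100]: (((1 IMPLIES NOT 1) OR NOT 1) IMPLIES NOT 1) -> 1
  row 29 [11101]: (((1 IMPLIES NOT 1) OR NOT 1) IMPLIES NOT 1) -> 1
  row 30 [11110]: (((1 IMPLIES NOT 1) OR NOT 1) IMPLIES NOT 1) -> 1
  row 31 [11111]: (((1 IMPLIES NOT 1) OR NOT 1) IMPLIES NOT 1) -> 1
Full result column, 4 rows per line (a,b,c fixed per line; d,e runs 00..11 left to right):
  rows 0-3 [a,b,c=000]: 1111  = hex F
  rows 4-7 [a,b,c=001]: 1111  = hex F
  rows 8-11 [a,b,c=010]: 1111  = hex F
  rows 12-15 [a,b,c=011]: 1111  = hex F
  rows 16-19 [a,b,c=100]: 0000  = hex 0
  rows 20-23 [a,b,c=101]: 0000  = hex 0
  rows 24-27 [a,b,c=110]: 1111  = hex F
  rows 28-31 [a,b,c=111]: 1111  = hex F
Output column (row 0 .. row 31) = 11111111111111110000000011111111
Output column grouped in 4s = 1111 1111 1111 1111 0000 0000 1111 1111 = 0xFFFF00FF
Convert to decimal digit by digit (value = value*16 + digit):
  F -> 15
  15*16 + 15 (F) = 255
  255*16 + 15 (F) = 4095
  4095*16 + 15 (F) = 65535
  65535*16 + 0 = 1048560
  1048560*16 + 0 = 16776960
  16776960*16 + 15 (F) = 268431375
  268431375*16 + 15 (F) = 4294902015
Decimal = 4294902015

4294902015


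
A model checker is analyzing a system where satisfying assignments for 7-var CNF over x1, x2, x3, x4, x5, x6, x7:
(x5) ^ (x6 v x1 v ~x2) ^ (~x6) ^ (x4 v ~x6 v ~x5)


CNF with 4 clauses over 7 vars (128 assignments).
An assignment satisfies CNF iff every clause has >=1 true literal.
Check each row (bits = x1,x2,x3,x4,x5,x6,x7; clause T/F shown):
  row 0 [0000000]: clauses=FTTT -> 0
  row 1 [0000001]: clauses=FTTT -> 0
  row 2 [0000010]: clauses=FTFT -> 0
  row 3 [0000011]: clauses=FTFT -> 0
  row 4 [0000100]: clauses=TTTT -> 1
  (every remaining row is evaluated the same way; all 128 results are listed next)
Full result column, 8 rows per line (x1,x2,x3,x4 fixed per line; x5,x6,x7 runs 000..111 left to right):
  rows 0-7 [x1,x2,x3,x4=0000]: 00001100  (ones: 2)
  rows 8-15 [x1,x2,x3,x4=0001]: 00001100  (ones: 2)
  rows 16-23 [x1,x2,x3,x4=0010]: 00001100  (ones: 2)
  rows 24-31 [x1,x2,x3,x4=0011]: 00001100  (ones: 2)
  rows 32-39 [x1,x2,x3,x4=0100]: 00000000  (ones: 0)
  rows 40-47 [x1,x2,x3,x4=0101]: 00000000  (ones: 0)
  rows 48-55 [x1,x2,x3,x4=0110]: 00000000  (ones: 0)
  rows 56-63 [x1,x2,x3,x4=0111]: 00000000  (ones: 0)
  rows 64-71 [x1,x2,x3,x4=1000]: 00001100  (ones: 2)
  rows 72-79 [x1,x2,x3,x4=1001]: 00001100  (ones: 2)
  rows 80-87 [x1,x2,x3,x4=1010]: 00001100  (ones: 2)
  rows 88-95 [x1,x2,x3,x4=1011]: 00001100  (ones: 2)
  rows 96-103 [x1,x2,x3,x4=1100]: 00001100  (ones: 2)
  rows 104-111 [x1,x2,x3,x4=1101]: 00001100  (ones: 2)
  rows 112-119 [x1,x2,x3,x4=1110]: 00001100  (ones: 2)
  rows 120-127 [x1,x2,x3,x4=1111]: 00001100  (ones: 2)
Satisfying assignments = 2+2+2+2+0+0+0+0+2+2+2+2+2+2+2+2 = 24

24


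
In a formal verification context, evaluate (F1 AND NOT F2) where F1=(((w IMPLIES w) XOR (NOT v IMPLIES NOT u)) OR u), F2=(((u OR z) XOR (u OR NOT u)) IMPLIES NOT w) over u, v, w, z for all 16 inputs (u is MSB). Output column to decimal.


F1 = (((w IMPLIES w) XOR (NOT v IMPLIES NOT u)) OR u)
F2 = (((u OR z) XOR (u OR NOT u)) IMPLIES NOT w)
Counterexample to F1=>F2 is where F1=1 and F2=0.
Evaluate each row (bits = u,v,w,z, MSB first):
  row 0 [0000]: F1=0 F2=1 -> F1&~F2 -> 0
  row 1 [0001]: F1=0 F2=1 -> F1&~F2 -> 0
  row 2 [0010]: F1=0 F2=0 -> F1&~F2 -> 0
  row 3 [0011]: F1=0 F2=1 -> F1&~F2 -> 0
  row 4 [0100]: F1=0 F2=1 -> F1&~F2 -> 0
  row 5 [0101]: F1=0 F2=1 -> F1&~F2 -> 0
  row 6 [0110]: F1=0 F2=0 -> F1&~F2 -> 0
  row 7 [0111]: F1=0 F2=1 -> F1&~F2 -> 0
  row 8 [1000]: F1=1 F2=1 -> F1&~F2 -> 0
  row 9 [1001]: F1=1 F2=1 -> F1&~F2 -> 0
  row 10 [1010]: F1=1 F2=1 -> F1&~F2 -> 0
  row 11 [1011]: F1=1 F2=1 -> F1&~F2 -> 0
  row 12 [1100]: F1=1 F2=1 -> F1&~F2 -> 0
  row 13 [1101]: F1=1 F2=1 -> F1&~F2 -> 0
  row 14 [1110]: F1=1 F2=1 -> F1&~F2 -> 0
  row 15 [1111]: F1=1 F2=1 -> F1&~F2 -> 0
Full result column, 4 rows per line (u,v fixed per line; w,z runs 00..11 left to right):
  rows 0-3 [u,v=00]: 0000  = hex 0
  rows 4-7 [u,v=01]: 0000  = hex 0
  rows 8-11 [u,v=10]: 0000  = hex 0
  rows 12-15 [u,v=11]: 0000  = hex 0
Counterexample vector (row 0 .. row 15) = 0000000000000000
Output column grouped in 4s = 0000 0000 0000 0000 = 0x0000
Convert to decimal digit by digit (value = value*16 + digit):
  0 -> 0
  0*16 + 0 = 0
  0*16 + 0 = 0
  0*16 + 0 = 0
Decimal = 0

0
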